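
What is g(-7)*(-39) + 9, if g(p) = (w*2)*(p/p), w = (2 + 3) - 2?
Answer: -225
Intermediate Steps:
w = 3 (w = 5 - 2 = 3)
g(p) = 6 (g(p) = (3*2)*(p/p) = 6*1 = 6)
g(-7)*(-39) + 9 = 6*(-39) + 9 = -234 + 9 = -225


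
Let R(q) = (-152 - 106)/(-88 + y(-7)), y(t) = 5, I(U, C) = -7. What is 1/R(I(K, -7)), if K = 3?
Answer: 83/258 ≈ 0.32171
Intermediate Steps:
R(q) = 258/83 (R(q) = (-152 - 106)/(-88 + 5) = -258/(-83) = -258*(-1/83) = 258/83)
1/R(I(K, -7)) = 1/(258/83) = 83/258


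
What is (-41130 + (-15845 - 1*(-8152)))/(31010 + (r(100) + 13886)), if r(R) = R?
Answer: -48823/44996 ≈ -1.0851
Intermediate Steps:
(-41130 + (-15845 - 1*(-8152)))/(31010 + (r(100) + 13886)) = (-41130 + (-15845 - 1*(-8152)))/(31010 + (100 + 13886)) = (-41130 + (-15845 + 8152))/(31010 + 13986) = (-41130 - 7693)/44996 = -48823*1/44996 = -48823/44996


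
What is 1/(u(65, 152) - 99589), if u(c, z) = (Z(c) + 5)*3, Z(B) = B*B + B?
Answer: -1/86704 ≈ -1.1533e-5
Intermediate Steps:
Z(B) = B + B² (Z(B) = B² + B = B + B²)
u(c, z) = 15 + 3*c*(1 + c) (u(c, z) = (c*(1 + c) + 5)*3 = (5 + c*(1 + c))*3 = 15 + 3*c*(1 + c))
1/(u(65, 152) - 99589) = 1/((15 + 3*65*(1 + 65)) - 99589) = 1/((15 + 3*65*66) - 99589) = 1/((15 + 12870) - 99589) = 1/(12885 - 99589) = 1/(-86704) = -1/86704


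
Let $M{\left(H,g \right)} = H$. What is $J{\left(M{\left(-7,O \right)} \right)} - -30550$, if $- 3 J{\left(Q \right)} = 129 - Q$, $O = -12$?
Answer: $\frac{91514}{3} \approx 30505.0$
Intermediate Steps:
$J{\left(Q \right)} = -43 + \frac{Q}{3}$ ($J{\left(Q \right)} = - \frac{129 - Q}{3} = -43 + \frac{Q}{3}$)
$J{\left(M{\left(-7,O \right)} \right)} - -30550 = \left(-43 + \frac{1}{3} \left(-7\right)\right) - -30550 = \left(-43 - \frac{7}{3}\right) + 30550 = - \frac{136}{3} + 30550 = \frac{91514}{3}$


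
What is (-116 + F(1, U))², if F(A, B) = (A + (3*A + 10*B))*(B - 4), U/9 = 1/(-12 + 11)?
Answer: 1004004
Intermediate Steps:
U = -9 (U = 9/(-12 + 11) = 9/(-1) = 9*(-1) = -9)
F(A, B) = (-4 + B)*(4*A + 10*B) (F(A, B) = (4*A + 10*B)*(-4 + B) = (-4 + B)*(4*A + 10*B))
(-116 + F(1, U))² = (-116 + (-40*(-9) - 16*1 + 10*(-9)² + 4*1*(-9)))² = (-116 + (360 - 16 + 10*81 - 36))² = (-116 + (360 - 16 + 810 - 36))² = (-116 + 1118)² = 1002² = 1004004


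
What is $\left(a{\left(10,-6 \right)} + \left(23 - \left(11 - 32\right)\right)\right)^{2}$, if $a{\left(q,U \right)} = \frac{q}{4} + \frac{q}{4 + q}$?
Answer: $\frac{436921}{196} \approx 2229.2$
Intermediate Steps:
$a{\left(q,U \right)} = \frac{q}{4} + \frac{q}{4 + q}$ ($a{\left(q,U \right)} = q \frac{1}{4} + \frac{q}{4 + q} = \frac{q}{4} + \frac{q}{4 + q}$)
$\left(a{\left(10,-6 \right)} + \left(23 - \left(11 - 32\right)\right)\right)^{2} = \left(\frac{1}{4} \cdot 10 \frac{1}{4 + 10} \left(8 + 10\right) + \left(23 - \left(11 - 32\right)\right)\right)^{2} = \left(\frac{1}{4} \cdot 10 \cdot \frac{1}{14} \cdot 18 + \left(23 - -21\right)\right)^{2} = \left(\frac{1}{4} \cdot 10 \cdot \frac{1}{14} \cdot 18 + \left(23 + 21\right)\right)^{2} = \left(\frac{45}{14} + 44\right)^{2} = \left(\frac{661}{14}\right)^{2} = \frac{436921}{196}$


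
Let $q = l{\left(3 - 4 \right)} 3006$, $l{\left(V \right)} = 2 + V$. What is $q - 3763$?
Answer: $-757$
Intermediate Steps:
$q = 3006$ ($q = \left(2 + \left(3 - 4\right)\right) 3006 = \left(2 - 1\right) 3006 = 1 \cdot 3006 = 3006$)
$q - 3763 = 3006 - 3763 = -757$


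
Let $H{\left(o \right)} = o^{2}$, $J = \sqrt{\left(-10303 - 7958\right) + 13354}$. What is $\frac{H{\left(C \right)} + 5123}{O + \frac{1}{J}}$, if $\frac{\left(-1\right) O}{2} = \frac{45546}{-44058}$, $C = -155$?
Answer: $\frac{759290628046216}{53861127577} + \frac{74840472812 i \sqrt{4907}}{53861127577} \approx 14097.0 + 97.335 i$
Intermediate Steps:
$O = \frac{15182}{7343}$ ($O = - 2 \frac{45546}{-44058} = - 2 \cdot 45546 \left(- \frac{1}{44058}\right) = \left(-2\right) \left(- \frac{7591}{7343}\right) = \frac{15182}{7343} \approx 2.0675$)
$J = i \sqrt{4907}$ ($J = \sqrt{\left(-10303 - 7958\right) + 13354} = \sqrt{-18261 + 13354} = \sqrt{-4907} = i \sqrt{4907} \approx 70.05 i$)
$\frac{H{\left(C \right)} + 5123}{O + \frac{1}{J}} = \frac{\left(-155\right)^{2} + 5123}{\frac{15182}{7343} + \frac{1}{i \sqrt{4907}}} = \frac{24025 + 5123}{\frac{15182}{7343} - \frac{i \sqrt{4907}}{4907}} = \frac{29148}{\frac{15182}{7343} - \frac{i \sqrt{4907}}{4907}}$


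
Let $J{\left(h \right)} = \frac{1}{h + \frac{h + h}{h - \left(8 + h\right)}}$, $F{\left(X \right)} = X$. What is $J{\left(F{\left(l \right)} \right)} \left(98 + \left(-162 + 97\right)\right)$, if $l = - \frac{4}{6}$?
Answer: $-66$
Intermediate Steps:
$l = - \frac{2}{3}$ ($l = \left(-4\right) \frac{1}{6} = - \frac{2}{3} \approx -0.66667$)
$J{\left(h \right)} = \frac{4}{3 h}$ ($J{\left(h \right)} = \frac{1}{h + \frac{2 h}{-8}} = \frac{1}{h + 2 h \left(- \frac{1}{8}\right)} = \frac{1}{h - \frac{h}{4}} = \frac{1}{\frac{3}{4} h} = \frac{4}{3 h}$)
$J{\left(F{\left(l \right)} \right)} \left(98 + \left(-162 + 97\right)\right) = \frac{4}{3 \left(- \frac{2}{3}\right)} \left(98 + \left(-162 + 97\right)\right) = \frac{4}{3} \left(- \frac{3}{2}\right) \left(98 - 65\right) = \left(-2\right) 33 = -66$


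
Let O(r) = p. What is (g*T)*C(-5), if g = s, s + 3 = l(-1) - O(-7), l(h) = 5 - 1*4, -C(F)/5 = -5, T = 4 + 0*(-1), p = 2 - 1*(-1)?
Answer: -500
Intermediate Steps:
p = 3 (p = 2 + 1 = 3)
T = 4 (T = 4 + 0 = 4)
C(F) = 25 (C(F) = -5*(-5) = 25)
O(r) = 3
l(h) = 1 (l(h) = 5 - 4 = 1)
s = -5 (s = -3 + (1 - 1*3) = -3 + (1 - 3) = -3 - 2 = -5)
g = -5
(g*T)*C(-5) = -5*4*25 = -20*25 = -500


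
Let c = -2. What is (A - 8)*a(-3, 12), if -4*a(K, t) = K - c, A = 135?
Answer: 127/4 ≈ 31.750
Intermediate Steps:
a(K, t) = -½ - K/4 (a(K, t) = -(K - 1*(-2))/4 = -(K + 2)/4 = -(2 + K)/4 = -½ - K/4)
(A - 8)*a(-3, 12) = (135 - 8)*(-½ - ¼*(-3)) = 127*(-½ + ¾) = 127*(¼) = 127/4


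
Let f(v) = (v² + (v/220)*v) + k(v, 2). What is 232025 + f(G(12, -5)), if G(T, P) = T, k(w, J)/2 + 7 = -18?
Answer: 12766581/55 ≈ 2.3212e+5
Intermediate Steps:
k(w, J) = -50 (k(w, J) = -14 + 2*(-18) = -14 - 36 = -50)
f(v) = -50 + 221*v²/220 (f(v) = (v² + (v/220)*v) - 50 = (v² + v²/220) - 50 = 221*v²/220 - 50 = -50 + 221*v²/220)
232025 + f(G(12, -5)) = 232025 + (-50 + (221/220)*12²) = 232025 + (-50 + (221/220)*144) = 232025 + (-50 + 7956/55) = 232025 + 5206/55 = 12766581/55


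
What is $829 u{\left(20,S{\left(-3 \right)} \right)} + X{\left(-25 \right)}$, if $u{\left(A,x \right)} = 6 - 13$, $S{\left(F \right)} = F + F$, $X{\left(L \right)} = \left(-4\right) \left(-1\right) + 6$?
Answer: $-5793$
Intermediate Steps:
$X{\left(L \right)} = 10$ ($X{\left(L \right)} = 4 + 6 = 10$)
$S{\left(F \right)} = 2 F$
$u{\left(A,x \right)} = -7$ ($u{\left(A,x \right)} = 6 - 13 = -7$)
$829 u{\left(20,S{\left(-3 \right)} \right)} + X{\left(-25 \right)} = 829 \left(-7\right) + 10 = -5803 + 10 = -5793$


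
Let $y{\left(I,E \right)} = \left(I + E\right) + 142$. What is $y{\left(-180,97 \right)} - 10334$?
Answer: $-10275$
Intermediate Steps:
$y{\left(I,E \right)} = 142 + E + I$ ($y{\left(I,E \right)} = \left(E + I\right) + 142 = 142 + E + I$)
$y{\left(-180,97 \right)} - 10334 = \left(142 + 97 - 180\right) - 10334 = 59 - 10334 = -10275$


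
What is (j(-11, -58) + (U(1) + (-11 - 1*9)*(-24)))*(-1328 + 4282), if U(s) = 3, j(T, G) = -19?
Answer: 1370656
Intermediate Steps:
(j(-11, -58) + (U(1) + (-11 - 1*9)*(-24)))*(-1328 + 4282) = (-19 + (3 + (-11 - 1*9)*(-24)))*(-1328 + 4282) = (-19 + (3 + (-11 - 9)*(-24)))*2954 = (-19 + (3 - 20*(-24)))*2954 = (-19 + (3 + 480))*2954 = (-19 + 483)*2954 = 464*2954 = 1370656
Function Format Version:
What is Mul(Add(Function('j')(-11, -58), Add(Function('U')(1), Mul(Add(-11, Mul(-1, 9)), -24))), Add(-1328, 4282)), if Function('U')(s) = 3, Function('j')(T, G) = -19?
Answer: 1370656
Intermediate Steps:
Mul(Add(Function('j')(-11, -58), Add(Function('U')(1), Mul(Add(-11, Mul(-1, 9)), -24))), Add(-1328, 4282)) = Mul(Add(-19, Add(3, Mul(Add(-11, Mul(-1, 9)), -24))), Add(-1328, 4282)) = Mul(Add(-19, Add(3, Mul(Add(-11, -9), -24))), 2954) = Mul(Add(-19, Add(3, Mul(-20, -24))), 2954) = Mul(Add(-19, Add(3, 480)), 2954) = Mul(Add(-19, 483), 2954) = Mul(464, 2954) = 1370656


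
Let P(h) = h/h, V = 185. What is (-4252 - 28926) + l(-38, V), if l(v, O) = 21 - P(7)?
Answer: -33158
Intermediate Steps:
P(h) = 1
l(v, O) = 20 (l(v, O) = 21 - 1*1 = 21 - 1 = 20)
(-4252 - 28926) + l(-38, V) = (-4252 - 28926) + 20 = -33178 + 20 = -33158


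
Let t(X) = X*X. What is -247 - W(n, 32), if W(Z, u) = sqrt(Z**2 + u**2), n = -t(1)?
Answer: -247 - 5*sqrt(41) ≈ -279.02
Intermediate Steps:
t(X) = X**2
n = -1 (n = -1*1**2 = -1*1 = -1)
-247 - W(n, 32) = -247 - sqrt((-1)**2 + 32**2) = -247 - sqrt(1 + 1024) = -247 - sqrt(1025) = -247 - 5*sqrt(41)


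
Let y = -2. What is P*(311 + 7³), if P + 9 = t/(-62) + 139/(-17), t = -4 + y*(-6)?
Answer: -5964480/527 ≈ -11318.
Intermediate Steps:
t = 8 (t = -4 - 2*(-6) = -4 + 12 = 8)
P = -9120/527 (P = -9 + (8/(-62) + 139/(-17)) = -9 + (8*(-1/62) + 139*(-1/17)) = -9 + (-4/31 - 139/17) = -9 - 4377/527 = -9120/527 ≈ -17.306)
P*(311 + 7³) = -9120*(311 + 7³)/527 = -9120*(311 + 343)/527 = -9120/527*654 = -5964480/527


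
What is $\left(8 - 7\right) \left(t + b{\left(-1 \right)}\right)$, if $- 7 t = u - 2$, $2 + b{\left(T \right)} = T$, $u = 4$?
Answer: $- \frac{23}{7} \approx -3.2857$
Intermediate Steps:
$b{\left(T \right)} = -2 + T$
$t = - \frac{2}{7}$ ($t = - \frac{4 - 2}{7} = \left(- \frac{1}{7}\right) 2 = - \frac{2}{7} \approx -0.28571$)
$\left(8 - 7\right) \left(t + b{\left(-1 \right)}\right) = \left(8 - 7\right) \left(- \frac{2}{7} - 3\right) = 1 \left(- \frac{2}{7} - 3\right) = 1 \left(- \frac{23}{7}\right) = - \frac{23}{7}$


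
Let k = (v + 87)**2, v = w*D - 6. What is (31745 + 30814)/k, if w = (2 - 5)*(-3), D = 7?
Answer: 2317/768 ≈ 3.0169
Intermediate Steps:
w = 9 (w = -3*(-3) = 9)
v = 57 (v = 9*7 - 6 = 63 - 6 = 57)
k = 20736 (k = (57 + 87)**2 = 144**2 = 20736)
(31745 + 30814)/k = (31745 + 30814)/20736 = 62559*(1/20736) = 2317/768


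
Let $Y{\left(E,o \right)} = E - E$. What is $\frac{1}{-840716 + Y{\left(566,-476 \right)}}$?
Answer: $- \frac{1}{840716} \approx -1.1895 \cdot 10^{-6}$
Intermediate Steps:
$Y{\left(E,o \right)} = 0$
$\frac{1}{-840716 + Y{\left(566,-476 \right)}} = \frac{1}{-840716 + 0} = \frac{1}{-840716} = - \frac{1}{840716}$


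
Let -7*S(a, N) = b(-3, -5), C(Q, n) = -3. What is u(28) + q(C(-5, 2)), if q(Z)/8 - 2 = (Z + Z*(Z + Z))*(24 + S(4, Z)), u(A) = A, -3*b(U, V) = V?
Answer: 20268/7 ≈ 2895.4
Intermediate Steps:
b(U, V) = -V/3
S(a, N) = -5/21 (S(a, N) = -(-1)*(-5)/21 = -⅐*5/3 = -5/21)
q(Z) = 16 + 3992*Z/21 + 7984*Z²/21 (q(Z) = 16 + 8*((Z + Z*(Z + Z))*(24 - 5/21)) = 16 + 8*((Z + Z*(2*Z))*(499/21)) = 16 + 8*((Z + 2*Z²)*(499/21)) = 16 + 8*(499*Z/21 + 998*Z²/21) = 16 + (3992*Z/21 + 7984*Z²/21) = 16 + 3992*Z/21 + 7984*Z²/21)
u(28) + q(C(-5, 2)) = 28 + (16 + (3992/21)*(-3) + (7984/21)*(-3)²) = 28 + (16 - 3992/7 + (7984/21)*9) = 28 + (16 - 3992/7 + 23952/7) = 28 + 20072/7 = 20268/7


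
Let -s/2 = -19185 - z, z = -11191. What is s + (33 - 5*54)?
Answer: 15751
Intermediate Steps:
s = 15988 (s = -2*(-19185 - 1*(-11191)) = -2*(-19185 + 11191) = -2*(-7994) = 15988)
s + (33 - 5*54) = 15988 + (33 - 5*54) = 15988 + (33 - 270) = 15988 - 237 = 15751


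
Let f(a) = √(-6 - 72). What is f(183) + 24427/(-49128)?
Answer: -24427/49128 + I*√78 ≈ -0.49721 + 8.8318*I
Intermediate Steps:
f(a) = I*√78 (f(a) = √(-78) = I*√78)
f(183) + 24427/(-49128) = I*√78 + 24427/(-49128) = I*√78 + 24427*(-1/49128) = I*√78 - 24427/49128 = -24427/49128 + I*√78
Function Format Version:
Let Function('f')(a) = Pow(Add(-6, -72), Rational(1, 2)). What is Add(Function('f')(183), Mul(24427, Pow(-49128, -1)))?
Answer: Add(Rational(-24427, 49128), Mul(I, Pow(78, Rational(1, 2)))) ≈ Add(-0.49721, Mul(8.8318, I))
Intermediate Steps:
Function('f')(a) = Mul(I, Pow(78, Rational(1, 2))) (Function('f')(a) = Pow(-78, Rational(1, 2)) = Mul(I, Pow(78, Rational(1, 2))))
Add(Function('f')(183), Mul(24427, Pow(-49128, -1))) = Add(Mul(I, Pow(78, Rational(1, 2))), Mul(24427, Pow(-49128, -1))) = Add(Mul(I, Pow(78, Rational(1, 2))), Mul(24427, Rational(-1, 49128))) = Add(Mul(I, Pow(78, Rational(1, 2))), Rational(-24427, 49128)) = Add(Rational(-24427, 49128), Mul(I, Pow(78, Rational(1, 2))))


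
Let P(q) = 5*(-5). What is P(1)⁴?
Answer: 390625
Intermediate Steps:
P(q) = -25
P(1)⁴ = (-25)⁴ = 390625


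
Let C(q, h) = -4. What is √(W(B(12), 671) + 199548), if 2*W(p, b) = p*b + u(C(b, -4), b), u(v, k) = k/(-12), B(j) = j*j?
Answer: √35687814/12 ≈ 497.83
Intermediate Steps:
B(j) = j²
u(v, k) = -k/12 (u(v, k) = k*(-1/12) = -k/12)
W(p, b) = -b/24 + b*p/2 (W(p, b) = (p*b - b/12)/2 = (b*p - b/12)/2 = (-b/12 + b*p)/2 = -b/24 + b*p/2)
√(W(B(12), 671) + 199548) = √((1/24)*671*(-1 + 12*12²) + 199548) = √((1/24)*671*(-1 + 12*144) + 199548) = √((1/24)*671*(-1 + 1728) + 199548) = √((1/24)*671*1727 + 199548) = √(1158817/24 + 199548) = √(5947969/24) = √35687814/12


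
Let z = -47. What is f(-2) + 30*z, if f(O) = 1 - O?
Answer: -1407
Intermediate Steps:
f(-2) + 30*z = (1 - 1*(-2)) + 30*(-47) = (1 + 2) - 1410 = 3 - 1410 = -1407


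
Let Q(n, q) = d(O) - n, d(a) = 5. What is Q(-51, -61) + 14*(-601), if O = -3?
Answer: -8358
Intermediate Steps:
Q(n, q) = 5 - n
Q(-51, -61) + 14*(-601) = (5 - 1*(-51)) + 14*(-601) = (5 + 51) - 8414 = 56 - 8414 = -8358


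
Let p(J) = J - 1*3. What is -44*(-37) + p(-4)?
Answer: 1621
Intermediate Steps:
p(J) = -3 + J (p(J) = J - 3 = -3 + J)
-44*(-37) + p(-4) = -44*(-37) + (-3 - 4) = 1628 - 7 = 1621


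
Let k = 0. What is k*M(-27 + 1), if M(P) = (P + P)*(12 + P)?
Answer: 0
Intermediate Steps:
M(P) = 2*P*(12 + P) (M(P) = (2*P)*(12 + P) = 2*P*(12 + P))
k*M(-27 + 1) = 0*(2*(-27 + 1)*(12 + (-27 + 1))) = 0*(2*(-26)*(12 - 26)) = 0*(2*(-26)*(-14)) = 0*728 = 0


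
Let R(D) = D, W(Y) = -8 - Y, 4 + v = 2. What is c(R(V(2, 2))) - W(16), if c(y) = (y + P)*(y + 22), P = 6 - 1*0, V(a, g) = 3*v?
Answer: 24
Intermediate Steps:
v = -2 (v = -4 + 2 = -2)
V(a, g) = -6 (V(a, g) = 3*(-2) = -6)
P = 6 (P = 6 + 0 = 6)
c(y) = (6 + y)*(22 + y) (c(y) = (y + 6)*(y + 22) = (6 + y)*(22 + y))
c(R(V(2, 2))) - W(16) = (132 + (-6)² + 28*(-6)) - (-8 - 1*16) = (132 + 36 - 168) - (-8 - 16) = 0 - 1*(-24) = 0 + 24 = 24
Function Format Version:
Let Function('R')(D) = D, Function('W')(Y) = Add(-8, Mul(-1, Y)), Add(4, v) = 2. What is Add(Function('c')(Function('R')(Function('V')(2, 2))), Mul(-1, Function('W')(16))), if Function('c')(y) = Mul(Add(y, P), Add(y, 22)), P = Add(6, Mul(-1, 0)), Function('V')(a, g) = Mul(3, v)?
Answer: 24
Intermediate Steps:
v = -2 (v = Add(-4, 2) = -2)
Function('V')(a, g) = -6 (Function('V')(a, g) = Mul(3, -2) = -6)
P = 6 (P = Add(6, 0) = 6)
Function('c')(y) = Mul(Add(6, y), Add(22, y)) (Function('c')(y) = Mul(Add(y, 6), Add(y, 22)) = Mul(Add(6, y), Add(22, y)))
Add(Function('c')(Function('R')(Function('V')(2, 2))), Mul(-1, Function('W')(16))) = Add(Add(132, Pow(-6, 2), Mul(28, -6)), Mul(-1, Add(-8, Mul(-1, 16)))) = Add(Add(132, 36, -168), Mul(-1, Add(-8, -16))) = Add(0, Mul(-1, -24)) = Add(0, 24) = 24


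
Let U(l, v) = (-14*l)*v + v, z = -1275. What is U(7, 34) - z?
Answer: -2023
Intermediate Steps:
U(l, v) = v - 14*l*v (U(l, v) = -14*l*v + v = v - 14*l*v)
U(7, 34) - z = 34*(1 - 14*7) - 1*(-1275) = 34*(1 - 98) + 1275 = 34*(-97) + 1275 = -3298 + 1275 = -2023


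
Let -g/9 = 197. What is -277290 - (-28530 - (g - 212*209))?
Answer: -294841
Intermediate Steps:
g = -1773 (g = -9*197 = -1773)
-277290 - (-28530 - (g - 212*209)) = -277290 - (-28530 - (-1773 - 212*209)) = -277290 - (-28530 - (-1773 - 44308)) = -277290 - (-28530 - 1*(-46081)) = -277290 - (-28530 + 46081) = -277290 - 1*17551 = -277290 - 17551 = -294841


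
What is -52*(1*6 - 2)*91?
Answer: -18928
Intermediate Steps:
-52*(1*6 - 2)*91 = -52*(6 - 2)*91 = -52*4*91 = -208*91 = -18928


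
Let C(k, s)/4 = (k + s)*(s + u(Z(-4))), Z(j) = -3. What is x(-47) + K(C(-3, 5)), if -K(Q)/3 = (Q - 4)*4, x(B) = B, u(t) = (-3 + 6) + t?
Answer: -479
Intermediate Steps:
u(t) = 3 + t
C(k, s) = 4*s*(k + s) (C(k, s) = 4*((k + s)*(s + (3 - 3))) = 4*((k + s)*(s + 0)) = 4*((k + s)*s) = 4*(s*(k + s)) = 4*s*(k + s))
K(Q) = 48 - 12*Q (K(Q) = -3*(Q - 4)*4 = -3*(-4 + Q)*4 = -3*(-16 + 4*Q) = 48 - 12*Q)
x(-47) + K(C(-3, 5)) = -47 + (48 - 48*5*(-3 + 5)) = -47 + (48 - 48*5*2) = -47 + (48 - 12*40) = -47 + (48 - 480) = -47 - 432 = -479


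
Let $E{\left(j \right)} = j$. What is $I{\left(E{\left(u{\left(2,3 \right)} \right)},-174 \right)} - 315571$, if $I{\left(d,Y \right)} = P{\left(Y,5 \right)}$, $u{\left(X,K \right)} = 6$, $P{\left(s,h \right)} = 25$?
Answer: $-315546$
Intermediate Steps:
$I{\left(d,Y \right)} = 25$
$I{\left(E{\left(u{\left(2,3 \right)} \right)},-174 \right)} - 315571 = 25 - 315571 = -315546$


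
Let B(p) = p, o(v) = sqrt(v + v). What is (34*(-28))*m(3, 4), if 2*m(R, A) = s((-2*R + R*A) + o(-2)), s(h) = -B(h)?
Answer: 2856 + 952*I ≈ 2856.0 + 952.0*I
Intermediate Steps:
o(v) = sqrt(2)*sqrt(v) (o(v) = sqrt(2*v) = sqrt(2)*sqrt(v))
s(h) = -h
m(R, A) = R - I - A*R/2 (m(R, A) = (-((-2*R + R*A) + sqrt(2)*sqrt(-2)))/2 = (-((-2*R + A*R) + sqrt(2)*(I*sqrt(2))))/2 = (-((-2*R + A*R) + 2*I))/2 = (-(-2*R + 2*I + A*R))/2 = (-2*I + 2*R - A*R)/2 = R - I - A*R/2)
(34*(-28))*m(3, 4) = (34*(-28))*(3 - I - 1/2*4*3) = -952*(3 - I - 6) = -952*(-3 - I) = 2856 + 952*I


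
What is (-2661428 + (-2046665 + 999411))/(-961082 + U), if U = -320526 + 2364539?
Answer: -3708682/1082931 ≈ -3.4247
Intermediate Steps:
U = 2044013
(-2661428 + (-2046665 + 999411))/(-961082 + U) = (-2661428 + (-2046665 + 999411))/(-961082 + 2044013) = (-2661428 - 1047254)/1082931 = -3708682*1/1082931 = -3708682/1082931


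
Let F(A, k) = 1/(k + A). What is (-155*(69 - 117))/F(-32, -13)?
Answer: -334800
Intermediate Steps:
F(A, k) = 1/(A + k)
(-155*(69 - 117))/F(-32, -13) = (-155*(69 - 117))/(1/(-32 - 13)) = (-155*(-48))/(1/(-45)) = 7440/(-1/45) = 7440*(-45) = -334800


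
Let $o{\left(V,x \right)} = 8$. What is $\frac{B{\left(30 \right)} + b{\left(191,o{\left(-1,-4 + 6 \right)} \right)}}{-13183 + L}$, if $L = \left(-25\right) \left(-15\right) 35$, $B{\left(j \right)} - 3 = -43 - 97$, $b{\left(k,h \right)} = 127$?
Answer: $\frac{5}{29} \approx 0.17241$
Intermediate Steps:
$B{\left(j \right)} = -137$ ($B{\left(j \right)} = 3 - 140 = -137$)
$L = 13125$ ($L = 375 \cdot 35 = 13125$)
$\frac{B{\left(30 \right)} + b{\left(191,o{\left(-1,-4 + 6 \right)} \right)}}{-13183 + L} = \frac{-137 + 127}{-13183 + 13125} = - \frac{10}{-58} = \left(-10\right) \left(- \frac{1}{58}\right) = \frac{5}{29}$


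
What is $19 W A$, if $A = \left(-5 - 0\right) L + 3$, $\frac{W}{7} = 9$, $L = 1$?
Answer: $-2394$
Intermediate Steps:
$W = 63$ ($W = 7 \cdot 9 = 63$)
$A = -2$ ($A = \left(-5 - 0\right) 1 + 3 = \left(-5 + 0\right) 1 + 3 = \left(-5\right) 1 + 3 = -5 + 3 = -2$)
$19 W A = 19 \cdot 63 \left(-2\right) = 1197 \left(-2\right) = -2394$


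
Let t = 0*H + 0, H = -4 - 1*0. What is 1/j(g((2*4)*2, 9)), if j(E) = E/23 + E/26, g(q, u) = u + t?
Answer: 598/441 ≈ 1.3560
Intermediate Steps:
H = -4 (H = -4 + 0 = -4)
t = 0 (t = 0*(-4) + 0 = 0 + 0 = 0)
g(q, u) = u (g(q, u) = u + 0 = u)
j(E) = 49*E/598 (j(E) = E*(1/23) + E*(1/26) = E/23 + E/26 = 49*E/598)
1/j(g((2*4)*2, 9)) = 1/((49/598)*9) = 1/(441/598) = 598/441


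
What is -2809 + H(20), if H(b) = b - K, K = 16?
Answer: -2805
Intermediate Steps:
H(b) = -16 + b (H(b) = b - 1*16 = b - 16 = -16 + b)
-2809 + H(20) = -2809 + (-16 + 20) = -2809 + 4 = -2805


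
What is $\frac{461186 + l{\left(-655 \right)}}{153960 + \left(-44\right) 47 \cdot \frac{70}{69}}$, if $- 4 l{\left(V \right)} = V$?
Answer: $\frac{127332531}{41913920} \approx 3.038$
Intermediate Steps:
$l{\left(V \right)} = - \frac{V}{4}$
$\frac{461186 + l{\left(-655 \right)}}{153960 + \left(-44\right) 47 \cdot \frac{70}{69}} = \frac{461186 - - \frac{655}{4}}{153960 + \left(-44\right) 47 \cdot \frac{70}{69}} = \frac{461186 + \frac{655}{4}}{153960 - 2068 \cdot 70 \cdot \frac{1}{69}} = \frac{1845399}{4 \left(153960 - \frac{144760}{69}\right)} = \frac{1845399}{4 \cdot \frac{10478480}{69}} = \frac{1845399}{4} \cdot \frac{69}{10478480} = \frac{127332531}{41913920}$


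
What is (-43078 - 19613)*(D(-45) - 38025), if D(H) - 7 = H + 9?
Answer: 2385643314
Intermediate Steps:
D(H) = 16 + H (D(H) = 7 + (H + 9) = 7 + (9 + H) = 16 + H)
(-43078 - 19613)*(D(-45) - 38025) = (-43078 - 19613)*((16 - 45) - 38025) = -62691*(-29 - 38025) = -62691*(-38054) = 2385643314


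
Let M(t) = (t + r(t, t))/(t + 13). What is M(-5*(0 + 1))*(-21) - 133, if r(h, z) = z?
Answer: -427/4 ≈ -106.75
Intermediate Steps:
M(t) = 2*t/(13 + t) (M(t) = (t + t)/(t + 13) = (2*t)/(13 + t) = 2*t/(13 + t))
M(-5*(0 + 1))*(-21) - 133 = (2*(-5*(0 + 1))/(13 - 5*(0 + 1)))*(-21) - 133 = (2*(-5*1)/(13 - 5*1))*(-21) - 133 = (2*(-5)/(13 - 5))*(-21) - 133 = (2*(-5)/8)*(-21) - 133 = (2*(-5)*(⅛))*(-21) - 133 = -5/4*(-21) - 133 = 105/4 - 133 = -427/4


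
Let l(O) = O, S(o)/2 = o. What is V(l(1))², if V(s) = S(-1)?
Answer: 4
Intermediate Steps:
S(o) = 2*o
V(s) = -2 (V(s) = 2*(-1) = -2)
V(l(1))² = (-2)² = 4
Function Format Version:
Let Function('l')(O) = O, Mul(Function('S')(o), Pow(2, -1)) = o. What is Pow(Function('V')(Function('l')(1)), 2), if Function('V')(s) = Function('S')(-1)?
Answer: 4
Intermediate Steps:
Function('S')(o) = Mul(2, o)
Function('V')(s) = -2 (Function('V')(s) = Mul(2, -1) = -2)
Pow(Function('V')(Function('l')(1)), 2) = Pow(-2, 2) = 4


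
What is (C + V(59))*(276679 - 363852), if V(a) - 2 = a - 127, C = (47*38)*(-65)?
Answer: 10125666988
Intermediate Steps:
C = -116090 (C = 1786*(-65) = -116090)
V(a) = -125 + a (V(a) = 2 + (a - 127) = 2 + (-127 + a) = -125 + a)
(C + V(59))*(276679 - 363852) = (-116090 + (-125 + 59))*(276679 - 363852) = (-116090 - 66)*(-87173) = -116156*(-87173) = 10125666988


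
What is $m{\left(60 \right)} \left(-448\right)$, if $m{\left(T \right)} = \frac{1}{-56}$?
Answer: $8$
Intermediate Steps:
$m{\left(T \right)} = - \frac{1}{56}$
$m{\left(60 \right)} \left(-448\right) = \left(- \frac{1}{56}\right) \left(-448\right) = 8$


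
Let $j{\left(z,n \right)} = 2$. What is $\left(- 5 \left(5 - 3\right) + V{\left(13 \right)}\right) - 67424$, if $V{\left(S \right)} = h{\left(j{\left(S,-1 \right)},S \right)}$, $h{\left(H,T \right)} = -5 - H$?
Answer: $-67441$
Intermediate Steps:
$V{\left(S \right)} = -7$ ($V{\left(S \right)} = -5 - 2 = -7$)
$\left(- 5 \left(5 - 3\right) + V{\left(13 \right)}\right) - 67424 = \left(- 5 \left(5 - 3\right) - 7\right) - 67424 = \left(\left(-5\right) 2 - 7\right) - 67424 = \left(-10 - 7\right) - 67424 = -17 - 67424 = -67441$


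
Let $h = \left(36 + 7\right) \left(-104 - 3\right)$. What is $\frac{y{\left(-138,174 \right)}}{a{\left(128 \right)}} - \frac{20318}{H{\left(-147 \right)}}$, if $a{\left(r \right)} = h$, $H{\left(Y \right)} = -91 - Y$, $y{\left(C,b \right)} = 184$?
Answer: $- \frac{46746711}{128828} \approx -362.86$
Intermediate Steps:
$h = -4601$ ($h = 43 \left(-107\right) = -4601$)
$a{\left(r \right)} = -4601$
$\frac{y{\left(-138,174 \right)}}{a{\left(128 \right)}} - \frac{20318}{H{\left(-147 \right)}} = \frac{184}{-4601} - \frac{20318}{-91 - -147} = 184 \left(- \frac{1}{4601}\right) - \frac{20318}{-91 + 147} = - \frac{184}{4601} - \frac{20318}{56} = - \frac{184}{4601} - \frac{10159}{28} = - \frac{46746711}{128828}$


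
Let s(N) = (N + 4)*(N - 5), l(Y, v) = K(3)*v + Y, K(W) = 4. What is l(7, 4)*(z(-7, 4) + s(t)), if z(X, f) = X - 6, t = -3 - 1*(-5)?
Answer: -713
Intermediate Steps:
t = 2 (t = -3 + 5 = 2)
z(X, f) = -6 + X
l(Y, v) = Y + 4*v (l(Y, v) = 4*v + Y = Y + 4*v)
s(N) = (-5 + N)*(4 + N) (s(N) = (4 + N)*(-5 + N) = (-5 + N)*(4 + N))
l(7, 4)*(z(-7, 4) + s(t)) = (7 + 4*4)*((-6 - 7) + (-20 + 2**2 - 1*2)) = (7 + 16)*(-13 + (-20 + 4 - 2)) = 23*(-13 - 18) = 23*(-31) = -713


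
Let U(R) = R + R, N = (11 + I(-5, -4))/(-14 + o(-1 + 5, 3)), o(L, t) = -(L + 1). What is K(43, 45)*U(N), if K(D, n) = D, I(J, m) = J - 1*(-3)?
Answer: -774/19 ≈ -40.737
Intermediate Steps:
I(J, m) = 3 + J (I(J, m) = J + 3 = 3 + J)
o(L, t) = -1 - L (o(L, t) = -(1 + L) = -1 - L)
N = -9/19 (N = (11 + (3 - 5))/(-14 + (-1 - (-1 + 5))) = (11 - 2)/(-14 + (-1 - 1*4)) = 9/(-14 + (-1 - 4)) = 9/(-14 - 5) = 9/(-19) = 9*(-1/19) = -9/19 ≈ -0.47368)
U(R) = 2*R
K(43, 45)*U(N) = 43*(2*(-9/19)) = 43*(-18/19) = -774/19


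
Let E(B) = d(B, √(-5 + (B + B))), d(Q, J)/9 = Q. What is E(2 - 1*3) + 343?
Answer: 334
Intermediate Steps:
d(Q, J) = 9*Q
E(B) = 9*B
E(2 - 1*3) + 343 = 9*(2 - 1*3) + 343 = 9*(2 - 3) + 343 = 9*(-1) + 343 = -9 + 343 = 334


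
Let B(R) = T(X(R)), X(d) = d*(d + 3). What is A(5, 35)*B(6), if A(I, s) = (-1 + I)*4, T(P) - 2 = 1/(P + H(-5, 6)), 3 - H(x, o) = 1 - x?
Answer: 1648/51 ≈ 32.314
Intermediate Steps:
H(x, o) = 2 + x (H(x, o) = 3 - (1 - x) = 3 + (-1 + x) = 2 + x)
X(d) = d*(3 + d)
T(P) = 2 + 1/(-3 + P) (T(P) = 2 + 1/(P + (2 - 5)) = 2 + 1/(P - 3) = 2 + 1/(-3 + P))
B(R) = (-5 + 2*R*(3 + R))/(-3 + R*(3 + R)) (B(R) = (-5 + 2*(R*(3 + R)))/(-3 + R*(3 + R)) = (-5 + 2*R*(3 + R))/(-3 + R*(3 + R)))
A(I, s) = -4 + 4*I
A(5, 35)*B(6) = (-4 + 4*5)*((-5 + 2*6*(3 + 6))/(-3 + 6*(3 + 6))) = (-4 + 20)*((-5 + 2*6*9)/(-3 + 6*9)) = 16*((-5 + 108)/(-3 + 54)) = 16*(103/51) = 1648/51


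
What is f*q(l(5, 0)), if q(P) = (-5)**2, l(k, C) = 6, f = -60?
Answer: -1500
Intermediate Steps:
q(P) = 25
f*q(l(5, 0)) = -60*25 = -1500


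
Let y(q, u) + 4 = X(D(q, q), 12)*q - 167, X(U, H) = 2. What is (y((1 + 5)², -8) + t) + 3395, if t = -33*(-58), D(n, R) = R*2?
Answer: 5210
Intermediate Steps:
D(n, R) = 2*R
y(q, u) = -171 + 2*q (y(q, u) = -4 + (2*q - 167) = -4 + (-167 + 2*q) = -171 + 2*q)
t = 1914 (t = -1*(-1914) = 1914)
(y((1 + 5)², -8) + t) + 3395 = ((-171 + 2*(1 + 5)²) + 1914) + 3395 = ((-171 + 2*6²) + 1914) + 3395 = ((-171 + 2*36) + 1914) + 3395 = ((-171 + 72) + 1914) + 3395 = (-99 + 1914) + 3395 = 1815 + 3395 = 5210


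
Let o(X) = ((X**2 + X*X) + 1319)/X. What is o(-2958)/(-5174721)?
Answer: 17500847/15306824718 ≈ 0.0011433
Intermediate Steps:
o(X) = (1319 + 2*X**2)/X (o(X) = ((X**2 + X**2) + 1319)/X = (2*X**2 + 1319)/X = (1319 + 2*X**2)/X)
o(-2958)/(-5174721) = (2*(-2958) + 1319/(-2958))/(-5174721) = (-5916 + 1319*(-1/2958))*(-1/5174721) = (-5916 - 1319/2958)*(-1/5174721) = -17500847/2958*(-1/5174721) = 17500847/15306824718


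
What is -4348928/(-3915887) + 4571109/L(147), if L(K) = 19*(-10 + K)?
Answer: 17911266568267/10193053861 ≈ 1757.2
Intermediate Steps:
L(K) = -190 + 19*K
-4348928/(-3915887) + 4571109/L(147) = -4348928/(-3915887) + 4571109/(-190 + 19*147) = -4348928*(-1/3915887) + 4571109/(-190 + 2793) = 4348928/3915887 + 4571109/2603 = 17911266568267/10193053861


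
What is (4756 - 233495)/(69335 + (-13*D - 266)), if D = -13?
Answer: -228739/69238 ≈ -3.3037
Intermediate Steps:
(4756 - 233495)/(69335 + (-13*D - 266)) = (4756 - 233495)/(69335 + (-13*(-13) - 266)) = -228739/(69335 + (169 - 266)) = -228739/(69335 - 97) = -228739/69238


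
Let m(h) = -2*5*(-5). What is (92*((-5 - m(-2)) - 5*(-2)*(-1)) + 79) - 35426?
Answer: -41327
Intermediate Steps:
m(h) = 50 (m(h) = -10*(-5) = 50)
(92*((-5 - m(-2)) - 5*(-2)*(-1)) + 79) - 35426 = (92*((-5 - 1*50) - 5*(-2)*(-1)) + 79) - 35426 = (92*((-5 - 50) - (-10)*(-1)) + 79) - 35426 = (92*(-55 - 1*10) + 79) - 35426 = (92*(-55 - 10) + 79) - 35426 = (92*(-65) + 79) - 35426 = (-5980 + 79) - 35426 = -5901 - 35426 = -41327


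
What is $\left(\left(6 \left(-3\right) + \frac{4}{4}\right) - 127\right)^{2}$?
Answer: $20736$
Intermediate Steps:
$\left(\left(6 \left(-3\right) + \frac{4}{4}\right) - 127\right)^{2} = \left(\left(-18 + 4 \cdot \frac{1}{4}\right) - 127\right)^{2} = \left(\left(-18 + 1\right) - 127\right)^{2} = \left(-17 - 127\right)^{2} = \left(-144\right)^{2} = 20736$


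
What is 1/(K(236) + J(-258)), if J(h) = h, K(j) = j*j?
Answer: 1/55438 ≈ 1.8038e-5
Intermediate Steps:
K(j) = j**2
1/(K(236) + J(-258)) = 1/(236**2 - 258) = 1/(55696 - 258) = 1/55438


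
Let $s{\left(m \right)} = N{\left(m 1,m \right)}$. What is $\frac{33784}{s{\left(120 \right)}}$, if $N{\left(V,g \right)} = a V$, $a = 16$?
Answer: $\frac{4223}{240} \approx 17.596$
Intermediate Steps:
$N{\left(V,g \right)} = 16 V$
$s{\left(m \right)} = 16 m$ ($s{\left(m \right)} = 16 m 1 = 16 m$)
$\frac{33784}{s{\left(120 \right)}} = \frac{33784}{16 \cdot 120} = \frac{33784}{1920} = 33784 \cdot \frac{1}{1920} = \frac{4223}{240}$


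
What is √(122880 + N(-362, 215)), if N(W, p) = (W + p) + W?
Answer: √122371 ≈ 349.82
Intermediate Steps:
N(W, p) = p + 2*W
√(122880 + N(-362, 215)) = √(122880 + (215 + 2*(-362))) = √(122880 + (215 - 724)) = √(122880 - 509) = √122371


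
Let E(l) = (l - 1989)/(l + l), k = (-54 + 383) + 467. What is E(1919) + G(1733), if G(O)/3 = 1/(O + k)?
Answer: -27586/1617717 ≈ -0.017052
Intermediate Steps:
k = 796 (k = 329 + 467 = 796)
E(l) = (-1989 + l)/(2*l) (E(l) = (-1989 + l)/((2*l)) = (-1989 + l)*(1/(2*l)) = (-1989 + l)/(2*l))
G(O) = 3/(796 + O) (G(O) = 3/(O + 796) = 3/(796 + O))
E(1919) + G(1733) = (1/2)*(-1989 + 1919)/1919 + 3/(796 + 1733) = (1/2)*(1/1919)*(-70) + 3/2529 = -35/1919 + 3*(1/2529) = -35/1919 + 1/843 = -27586/1617717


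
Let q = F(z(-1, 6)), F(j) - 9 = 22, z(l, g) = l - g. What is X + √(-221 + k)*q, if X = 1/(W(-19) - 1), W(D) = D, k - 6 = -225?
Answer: -1/20 + 62*I*√110 ≈ -0.05 + 650.26*I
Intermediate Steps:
k = -219 (k = 6 - 225 = -219)
F(j) = 31 (F(j) = 9 + 22 = 31)
X = -1/20 (X = 1/(-19 - 1) = 1/(-20) = -1/20 ≈ -0.050000)
q = 31
X + √(-221 + k)*q = -1/20 + √(-221 - 219)*31 = -1/20 + √(-440)*31 = -1/20 + (2*I*√110)*31 = -1/20 + 62*I*√110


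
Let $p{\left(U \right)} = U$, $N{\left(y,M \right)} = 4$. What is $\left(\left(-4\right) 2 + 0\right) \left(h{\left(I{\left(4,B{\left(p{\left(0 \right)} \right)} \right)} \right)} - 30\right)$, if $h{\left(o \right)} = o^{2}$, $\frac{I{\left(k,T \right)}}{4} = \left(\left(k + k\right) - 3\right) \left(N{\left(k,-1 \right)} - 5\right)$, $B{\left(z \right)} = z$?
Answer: $-2960$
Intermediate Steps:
$I{\left(k,T \right)} = 12 - 8 k$ ($I{\left(k,T \right)} = 4 \left(\left(k + k\right) - 3\right) \left(4 - 5\right) = 4 \left(2 k - 3\right) \left(-1\right) = 4 \left(-3 + 2 k\right) \left(-1\right) = 4 \left(3 - 2 k\right) = 12 - 8 k$)
$\left(\left(-4\right) 2 + 0\right) \left(h{\left(I{\left(4,B{\left(p{\left(0 \right)} \right)} \right)} \right)} - 30\right) = \left(\left(-4\right) 2 + 0\right) \left(\left(12 - 32\right)^{2} - 30\right) = \left(-8 + 0\right) \left(\left(12 - 32\right)^{2} - 30\right) = - 8 \left(\left(-20\right)^{2} - 30\right) = - 8 \left(400 - 30\right) = \left(-8\right) 370 = -2960$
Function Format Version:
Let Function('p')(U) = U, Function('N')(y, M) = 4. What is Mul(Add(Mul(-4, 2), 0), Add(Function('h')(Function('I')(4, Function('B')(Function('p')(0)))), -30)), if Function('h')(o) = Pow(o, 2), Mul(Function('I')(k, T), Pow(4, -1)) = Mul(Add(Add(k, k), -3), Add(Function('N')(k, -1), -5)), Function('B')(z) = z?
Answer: -2960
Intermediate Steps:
Function('I')(k, T) = Add(12, Mul(-8, k)) (Function('I')(k, T) = Mul(4, Mul(Add(Add(k, k), -3), Add(4, -5))) = Mul(4, Mul(Add(Mul(2, k), -3), -1)) = Mul(4, Mul(Add(-3, Mul(2, k)), -1)) = Mul(4, Add(3, Mul(-2, k))) = Add(12, Mul(-8, k)))
Mul(Add(Mul(-4, 2), 0), Add(Function('h')(Function('I')(4, Function('B')(Function('p')(0)))), -30)) = Mul(Add(Mul(-4, 2), 0), Add(Pow(Add(12, Mul(-8, 4)), 2), -30)) = Mul(Add(-8, 0), Add(Pow(Add(12, -32), 2), -30)) = Mul(-8, Add(Pow(-20, 2), -30)) = Mul(-8, Add(400, -30)) = Mul(-8, 370) = -2960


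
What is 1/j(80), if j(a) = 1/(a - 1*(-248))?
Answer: 328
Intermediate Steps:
j(a) = 1/(248 + a) (j(a) = 1/(a + 248) = 1/(248 + a))
1/j(80) = 1/(1/(248 + 80)) = 1/(1/328) = 328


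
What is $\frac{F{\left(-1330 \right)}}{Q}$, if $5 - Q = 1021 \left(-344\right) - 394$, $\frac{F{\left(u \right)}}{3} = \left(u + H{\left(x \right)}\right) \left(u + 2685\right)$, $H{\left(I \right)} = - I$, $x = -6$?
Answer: $- \frac{5382060}{351623} \approx -15.306$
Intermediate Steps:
$F{\left(u \right)} = 3 \left(6 + u\right) \left(2685 + u\right)$ ($F{\left(u \right)} = 3 \left(u - -6\right) \left(u + 2685\right) = 3 \left(u + 6\right) \left(2685 + u\right) = 3 \left(6 + u\right) \left(2685 + u\right)$)
$Q = 351623$ ($Q = 5 - \left(1021 \left(-344\right) - 394\right) = 5 - \left(-351224 - 394\right) = 5 - -351618 = 5 + 351618 = 351623$)
$\frac{F{\left(-1330 \right)}}{Q} = \frac{48330 + 3 \left(-1330\right)^{2} + 8073 \left(-1330\right)}{351623} = \left(48330 + 3 \cdot 1768900 - 10737090\right) \frac{1}{351623} = \left(48330 + 5306700 - 10737090\right) \frac{1}{351623} = \left(-5382060\right) \frac{1}{351623} = - \frac{5382060}{351623}$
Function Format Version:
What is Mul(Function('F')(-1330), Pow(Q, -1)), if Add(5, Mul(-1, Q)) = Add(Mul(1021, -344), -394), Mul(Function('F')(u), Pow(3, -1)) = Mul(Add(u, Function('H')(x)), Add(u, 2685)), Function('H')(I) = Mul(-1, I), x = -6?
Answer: Rational(-5382060, 351623) ≈ -15.306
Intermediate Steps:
Function('F')(u) = Mul(3, Add(6, u), Add(2685, u)) (Function('F')(u) = Mul(3, Mul(Add(u, Mul(-1, -6)), Add(u, 2685))) = Mul(3, Mul(Add(u, 6), Add(2685, u))) = Mul(3, Mul(Add(6, u), Add(2685, u))) = Mul(3, Add(6, u), Add(2685, u)))
Q = 351623 (Q = Add(5, Mul(-1, Add(Mul(1021, -344), -394))) = Add(5, Mul(-1, Add(-351224, -394))) = Add(5, Mul(-1, -351618)) = Add(5, 351618) = 351623)
Mul(Function('F')(-1330), Pow(Q, -1)) = Mul(Add(48330, Mul(3, Pow(-1330, 2)), Mul(8073, -1330)), Pow(351623, -1)) = Mul(Add(48330, Mul(3, 1768900), -10737090), Rational(1, 351623)) = Mul(Add(48330, 5306700, -10737090), Rational(1, 351623)) = Mul(-5382060, Rational(1, 351623)) = Rational(-5382060, 351623)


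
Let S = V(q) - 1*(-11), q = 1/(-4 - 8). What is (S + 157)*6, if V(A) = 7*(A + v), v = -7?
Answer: 1421/2 ≈ 710.50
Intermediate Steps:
q = -1/12 (q = 1/(-12) = -1/12 ≈ -0.083333)
V(A) = -49 + 7*A (V(A) = 7*(A - 7) = 7*(-7 + A) = -49 + 7*A)
S = -463/12 (S = (-49 + 7*(-1/12)) - 1*(-11) = (-49 - 7/12) + 11 = -595/12 + 11 = -463/12 ≈ -38.583)
(S + 157)*6 = (-463/12 + 157)*6 = (1421/12)*6 = 1421/2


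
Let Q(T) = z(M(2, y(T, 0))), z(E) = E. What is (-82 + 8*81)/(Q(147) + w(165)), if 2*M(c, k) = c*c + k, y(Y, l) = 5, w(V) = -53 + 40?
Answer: -1132/17 ≈ -66.588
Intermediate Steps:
w(V) = -13
M(c, k) = k/2 + c**2/2 (M(c, k) = (c*c + k)/2 = (c**2 + k)/2 = (k + c**2)/2 = k/2 + c**2/2)
Q(T) = 9/2 (Q(T) = (1/2)*5 + (1/2)*2**2 = 5/2 + (1/2)*4 = 5/2 + 2 = 9/2)
(-82 + 8*81)/(Q(147) + w(165)) = (-82 + 8*81)/(9/2 - 13) = (-82 + 648)/(-17/2) = 566*(-2/17) = -1132/17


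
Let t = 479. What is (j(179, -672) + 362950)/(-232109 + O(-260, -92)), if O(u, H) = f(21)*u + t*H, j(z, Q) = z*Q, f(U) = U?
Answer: -242662/281637 ≈ -0.86161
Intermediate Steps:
j(z, Q) = Q*z
O(u, H) = 21*u + 479*H
(j(179, -672) + 362950)/(-232109 + O(-260, -92)) = (-672*179 + 362950)/(-232109 + (21*(-260) + 479*(-92))) = (-120288 + 362950)/(-232109 + (-5460 - 44068)) = 242662/(-232109 - 49528) = 242662/(-281637) = 242662*(-1/281637) = -242662/281637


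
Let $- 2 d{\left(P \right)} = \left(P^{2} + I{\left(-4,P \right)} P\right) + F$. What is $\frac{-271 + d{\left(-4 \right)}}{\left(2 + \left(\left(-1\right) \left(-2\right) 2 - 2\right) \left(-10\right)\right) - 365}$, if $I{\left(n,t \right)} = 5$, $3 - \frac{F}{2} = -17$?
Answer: $\frac{289}{383} \approx 0.75457$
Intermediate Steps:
$F = 40$ ($F = 6 - -34 = 6 + 34 = 40$)
$d{\left(P \right)} = -20 - \frac{5 P}{2} - \frac{P^{2}}{2}$ ($d{\left(P \right)} = - \frac{\left(P^{2} + 5 P\right) + 40}{2} = - \frac{40 + P^{2} + 5 P}{2} = -20 - \frac{5 P}{2} - \frac{P^{2}}{2}$)
$\frac{-271 + d{\left(-4 \right)}}{\left(2 + \left(\left(-1\right) \left(-2\right) 2 - 2\right) \left(-10\right)\right) - 365} = \frac{-271 - \left(10 + 8\right)}{\left(2 + \left(\left(-1\right) \left(-2\right) 2 - 2\right) \left(-10\right)\right) - 365} = \frac{-271 - 18}{\left(2 + \left(2 \cdot 2 - 2\right) \left(-10\right)\right) - 365} = \frac{-271 - 18}{\left(2 + \left(4 - 2\right) \left(-10\right)\right) - 365} = \frac{-271 - 18}{\left(2 + 2 \left(-10\right)\right) - 365} = - \frac{289}{\left(2 - 20\right) - 365} = - \frac{289}{-18 - 365} = - \frac{289}{-383} = \left(-289\right) \left(- \frac{1}{383}\right) = \frac{289}{383}$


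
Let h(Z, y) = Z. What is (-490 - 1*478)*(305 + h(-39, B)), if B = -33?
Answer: -257488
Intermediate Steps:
(-490 - 1*478)*(305 + h(-39, B)) = (-490 - 1*478)*(305 - 39) = (-490 - 478)*266 = -968*266 = -257488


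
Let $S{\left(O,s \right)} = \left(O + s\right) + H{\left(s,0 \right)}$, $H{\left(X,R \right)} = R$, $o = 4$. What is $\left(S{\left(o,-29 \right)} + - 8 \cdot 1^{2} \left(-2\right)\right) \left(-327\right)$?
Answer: $2943$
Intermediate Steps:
$S{\left(O,s \right)} = O + s$ ($S{\left(O,s \right)} = \left(O + s\right) + 0 = O + s$)
$\left(S{\left(o,-29 \right)} + - 8 \cdot 1^{2} \left(-2\right)\right) \left(-327\right) = \left(\left(4 - 29\right) + - 8 \cdot 1^{2} \left(-2\right)\right) \left(-327\right) = \left(-25 + \left(-8\right) 1 \left(-2\right)\right) \left(-327\right) = \left(-25 - -16\right) \left(-327\right) = \left(-25 + 16\right) \left(-327\right) = \left(-9\right) \left(-327\right) = 2943$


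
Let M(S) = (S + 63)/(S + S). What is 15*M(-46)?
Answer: -255/92 ≈ -2.7717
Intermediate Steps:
M(S) = (63 + S)/(2*S) (M(S) = (63 + S)/((2*S)) = (63 + S)*(1/(2*S)) = (63 + S)/(2*S))
15*M(-46) = 15*((1/2)*(63 - 46)/(-46)) = 15*((1/2)*(-1/46)*17) = 15*(-17/92) = -255/92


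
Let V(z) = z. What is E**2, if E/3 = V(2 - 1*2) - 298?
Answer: 799236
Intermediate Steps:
E = -894 (E = 3*((2 - 1*2) - 298) = 3*((2 - 2) - 298) = 3*(0 - 298) = 3*(-298) = -894)
E**2 = (-894)**2 = 799236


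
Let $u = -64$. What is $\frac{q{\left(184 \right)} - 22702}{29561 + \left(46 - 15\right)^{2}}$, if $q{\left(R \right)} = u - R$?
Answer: $- \frac{3825}{5087} \approx -0.75192$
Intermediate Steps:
$q{\left(R \right)} = -64 - R$
$\frac{q{\left(184 \right)} - 22702}{29561 + \left(46 - 15\right)^{2}} = \frac{\left(-64 - 184\right) - 22702}{29561 + \left(46 - 15\right)^{2}} = \frac{\left(-64 - 184\right) - 22702}{29561 + 31^{2}} = \frac{-248 - 22702}{29561 + 961} = - \frac{22950}{30522} = \left(-22950\right) \frac{1}{30522} = - \frac{3825}{5087}$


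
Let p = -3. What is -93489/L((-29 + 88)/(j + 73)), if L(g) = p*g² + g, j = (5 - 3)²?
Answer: 554296281/5900 ≈ 93949.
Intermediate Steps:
j = 4 (j = 2² = 4)
L(g) = g - 3*g² (L(g) = -3*g² + g = g - 3*g²)
-93489/L((-29 + 88)/(j + 73)) = -93489*(4 + 73)/((1 - 3*(-29 + 88)/(4 + 73))*(-29 + 88)) = -93489*77/(59*(1 - 177/77)) = -93489/((59/77)*(-100/77)) = -93489/(-5900/5929) = -93489*(-5929/5900) = 554296281/5900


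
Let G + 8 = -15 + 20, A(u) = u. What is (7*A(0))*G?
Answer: 0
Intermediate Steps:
G = -3 (G = -8 + (-15 + 20) = -8 + 5 = -3)
(7*A(0))*G = (7*0)*(-3) = 0*(-3) = 0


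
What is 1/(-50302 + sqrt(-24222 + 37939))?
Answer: -50302/2530277487 - sqrt(13717)/2530277487 ≈ -1.9926e-5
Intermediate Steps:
1/(-50302 + sqrt(-24222 + 37939)) = 1/(-50302 + sqrt(13717))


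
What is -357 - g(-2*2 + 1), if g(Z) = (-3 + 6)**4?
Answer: -438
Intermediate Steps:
g(Z) = 81 (g(Z) = 3**4 = 81)
-357 - g(-2*2 + 1) = -357 - 1*81 = -357 - 81 = -438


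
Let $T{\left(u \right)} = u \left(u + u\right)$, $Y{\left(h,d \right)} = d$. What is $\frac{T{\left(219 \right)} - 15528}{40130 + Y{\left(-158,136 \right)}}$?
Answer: $\frac{13399}{6711} \approx 1.9966$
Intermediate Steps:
$T{\left(u \right)} = 2 u^{2}$ ($T{\left(u \right)} = u 2 u = 2 u^{2}$)
$\frac{T{\left(219 \right)} - 15528}{40130 + Y{\left(-158,136 \right)}} = \frac{2 \cdot 219^{2} - 15528}{40130 + 136} = \frac{2 \cdot 47961 - 15528}{40266} = \left(95922 - 15528\right) \frac{1}{40266} = 80394 \cdot \frac{1}{40266} = \frac{13399}{6711}$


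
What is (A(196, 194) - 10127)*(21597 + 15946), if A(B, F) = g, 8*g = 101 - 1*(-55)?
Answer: -758931745/2 ≈ -3.7947e+8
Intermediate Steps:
g = 39/2 (g = (101 - 1*(-55))/8 = (101 + 55)/8 = (1/8)*156 = 39/2 ≈ 19.500)
A(B, F) = 39/2
(A(196, 194) - 10127)*(21597 + 15946) = (39/2 - 10127)*(21597 + 15946) = -20215/2*37543 = -758931745/2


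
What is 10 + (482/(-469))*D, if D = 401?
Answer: -188592/469 ≈ -402.12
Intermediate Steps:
10 + (482/(-469))*D = 10 + (482/(-469))*401 = 10 + (482*(-1/469))*401 = 10 - 482/469*401 = 10 - 193282/469 = -188592/469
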